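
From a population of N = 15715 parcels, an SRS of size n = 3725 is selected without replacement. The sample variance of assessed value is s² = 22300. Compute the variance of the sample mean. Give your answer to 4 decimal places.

4.5676

Under SRS without replacement, Var(ȳ) = (1 − f)·s²/n with f = n/N = 3725/15715 = 0.23703468.
Var(ȳ) = (1 − 0.23703468)·22300/3725 = 0.76296532·5.9865772 = 4.5675508.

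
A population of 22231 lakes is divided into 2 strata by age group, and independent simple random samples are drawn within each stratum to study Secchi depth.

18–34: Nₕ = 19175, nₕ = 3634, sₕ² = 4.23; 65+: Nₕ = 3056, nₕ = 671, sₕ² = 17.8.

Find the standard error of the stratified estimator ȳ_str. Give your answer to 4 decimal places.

Var(ȳ_str) = Σₕ Wₕ²(1 − fₕ)sₕ²/nₕ with Wₕ = Nₕ/N, N = 22231.
18–34: Wₕ = 0.86253430; term = 0.86253430²·(1 − 0.18951760)·4.23/3634 = 7.0186208 × 10^-4.
65+: Wₕ = 0.13746570; term = 0.13746570²·(1 − 0.21956806)·17.8/671 = 3.9122015 × 10^-4.
Sum = 0.0010930822.
SE = √(0.0010930822) = 0.0331.

0.0331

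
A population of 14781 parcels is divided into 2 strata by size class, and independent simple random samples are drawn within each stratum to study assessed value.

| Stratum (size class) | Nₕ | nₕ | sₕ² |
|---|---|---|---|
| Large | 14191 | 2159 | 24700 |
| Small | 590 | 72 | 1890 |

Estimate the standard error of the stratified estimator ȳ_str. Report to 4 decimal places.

2.9963

Var(ȳ_str) = Σₕ Wₕ²(1 − fₕ)sₕ²/nₕ with Wₕ = Nₕ/N, N = 14781.
Large: Wₕ = 0.96008389; term = 0.96008389²·(1 − 0.15213868)·24700/2159 = 8.9410289.
Small: Wₕ = 0.03991611; term = 0.03991611²·(1 − 0.12203390)·1890/72 = 0.036720065.
Sum = 8.977749.
SE = √(8.977749) = 2.9963.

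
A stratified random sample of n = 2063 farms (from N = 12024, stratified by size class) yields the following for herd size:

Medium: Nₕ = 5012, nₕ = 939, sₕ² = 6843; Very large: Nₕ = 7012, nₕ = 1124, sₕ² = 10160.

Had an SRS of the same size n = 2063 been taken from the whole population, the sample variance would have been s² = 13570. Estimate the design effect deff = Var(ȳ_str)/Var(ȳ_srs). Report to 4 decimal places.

0.6625

Var(ȳ_str) = Σ Wₕ²(1−fₕ)sₕ²/nₕ with Wₕ = Nₕ/12024:
  Medium: (5012/12024)²·(1−939/5012)·6843/939 = 1.0289837
  Very large: (7012/12024)²·(1−1124/7012)·10160/1124 = 2.5813041
  → Var(ȳ_str) = 3.6102878.
Var(ȳ_srs) = (1 − 2063/12024)·13570/2063 = 5.4492231.
deff = 3.6102878 / 5.4492231 = 0.6625.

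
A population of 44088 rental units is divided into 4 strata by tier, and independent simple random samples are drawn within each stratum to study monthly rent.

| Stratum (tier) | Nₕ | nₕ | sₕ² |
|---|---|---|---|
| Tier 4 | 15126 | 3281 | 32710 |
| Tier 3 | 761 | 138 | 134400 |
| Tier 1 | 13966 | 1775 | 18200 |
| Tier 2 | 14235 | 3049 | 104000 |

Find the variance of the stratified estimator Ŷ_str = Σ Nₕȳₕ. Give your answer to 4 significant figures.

Var(Ŷ_str) = Σₕ Nₕ²(1 − fₕ)sₕ²/nₕ.
Tier 4: 15126²·(1 − 3281/15126)·32710/3281 = 1.7862139 × 10^9.
Tier 3: 761²·(1 − 138/761)·134400/138 = 4.617351 × 10^8.
Tier 1: 13966²·(1 − 1775/13966)·18200/1775 = 1.7457594 × 10^9.
Tier 2: 14235²·(1 − 3049/14235)·104000/3049 = 5.4313551 × 10^9.
Sum = 9.4250635 × 10^9.

9.425 × 10^9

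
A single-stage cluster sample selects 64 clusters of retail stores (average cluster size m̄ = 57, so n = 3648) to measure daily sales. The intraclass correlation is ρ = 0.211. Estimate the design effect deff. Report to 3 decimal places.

12.816

deff = 1 + (57 − 1)·0.211 = 1 + 11.816 = 12.816.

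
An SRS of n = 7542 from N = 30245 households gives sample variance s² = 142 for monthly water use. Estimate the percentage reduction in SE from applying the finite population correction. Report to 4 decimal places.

13.3607

f = n/N = 7542/30245 = 0.24936353.
SE_no-fpc = √(s²/n) = 0.13721478; SE_fpc = √((1−f)s²/n) = 0.1188819.
Ratio = √(1−f) = 0.86639279. Reduction = 100·(1 − 0.86639279) = 13.3607%.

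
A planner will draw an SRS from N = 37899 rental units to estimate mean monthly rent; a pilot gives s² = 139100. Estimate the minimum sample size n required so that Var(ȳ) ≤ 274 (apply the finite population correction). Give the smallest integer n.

501

Without fpc, n₀ = s²/D = 139100/274 = 507.6642.
With fpc, (1 − n/N)·s²/n ≤ D requires n ≥ n₀/(1 + n₀/N) = 507.6642/(1 + 507.6642/37899) = 500.9538.
Rounding up, n = 501.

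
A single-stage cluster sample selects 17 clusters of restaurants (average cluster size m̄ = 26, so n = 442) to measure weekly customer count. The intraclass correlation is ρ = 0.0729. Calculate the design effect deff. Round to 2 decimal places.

2.82

deff = 1 + (26 − 1)·0.0729 = 1 + 1.8225 = 2.8225.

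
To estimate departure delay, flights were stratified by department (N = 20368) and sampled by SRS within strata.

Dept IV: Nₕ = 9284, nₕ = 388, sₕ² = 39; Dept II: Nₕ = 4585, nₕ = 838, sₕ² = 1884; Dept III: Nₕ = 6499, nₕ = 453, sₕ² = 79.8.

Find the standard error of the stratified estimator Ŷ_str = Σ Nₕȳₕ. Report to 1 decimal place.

7338.1

Var(Ŷ_str) = Σₕ Nₕ²(1 − fₕ)sₕ²/nₕ.
Dept IV: 9284²·(1 − 388/9284)·39/388 = 8.3016188 × 10^6.
Dept II: 4585²·(1 − 838/4585)·1884/838 = 3.8624237 × 10^7.
Dept III: 6499²·(1 − 453/6499)·79.8/453 = 6.9218051 × 10^6.
Sum = 5.3847661 × 10^7.
SE = √(5.3847661 × 10^7) = 7338.1.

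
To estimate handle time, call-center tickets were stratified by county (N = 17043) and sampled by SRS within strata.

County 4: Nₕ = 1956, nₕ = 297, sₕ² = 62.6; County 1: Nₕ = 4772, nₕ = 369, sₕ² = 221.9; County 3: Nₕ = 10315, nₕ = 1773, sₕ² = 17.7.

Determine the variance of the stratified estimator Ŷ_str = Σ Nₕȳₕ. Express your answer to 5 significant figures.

1.4199 × 10^7

Var(Ŷ_str) = Σₕ Nₕ²(1 − fₕ)sₕ²/nₕ.
County 4: 1956²·(1 − 297/1956)·62.6/297 = 683963.81.
County 1: 4772²·(1 − 369/4772)·221.9/369 = 1.263514 × 10^7.
County 3: 10315²·(1 − 1773/10315)·17.7/1773 = 879616.42.
Sum = 1.419872 × 10^7.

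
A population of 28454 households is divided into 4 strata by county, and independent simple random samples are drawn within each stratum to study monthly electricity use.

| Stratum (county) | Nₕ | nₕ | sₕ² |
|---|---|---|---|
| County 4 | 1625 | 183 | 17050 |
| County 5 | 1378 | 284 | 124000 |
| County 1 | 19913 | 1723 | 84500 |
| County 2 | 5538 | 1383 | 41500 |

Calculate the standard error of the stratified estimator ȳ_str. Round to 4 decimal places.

4.8863

Var(ȳ_str) = Σₕ Wₕ²(1 − fₕ)sₕ²/nₕ with Wₕ = Nₕ/N, N = 28454.
County 4: Wₕ = 0.05710972; term = 0.05710972²·(1 − 0.11261538)·17050/183 = 0.26965301.
County 5: Wₕ = 0.04842904; term = 0.04842904²·(1 − 0.20609579)·124000/284 = 0.81298631.
County 1: Wₕ = 0.69983131; term = 0.69983131²·(1 − 0.08652639)·84500/1723 = 21.940886.
County 2: Wₕ = 0.19462993; term = 0.19462993²·(1 − 0.24972914)·41500/1383 = 0.85283152.
Sum = 23.876357.
SE = √(23.876357) = 4.8863.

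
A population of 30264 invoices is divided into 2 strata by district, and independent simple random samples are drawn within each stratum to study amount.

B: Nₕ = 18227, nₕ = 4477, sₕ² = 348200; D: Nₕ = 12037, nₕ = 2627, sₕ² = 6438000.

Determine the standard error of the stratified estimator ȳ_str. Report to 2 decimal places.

Var(ȳ_str) = Σₕ Wₕ²(1 − fₕ)sₕ²/nₕ with Wₕ = Nₕ/N, N = 30264.
B: Wₕ = 0.60226672; term = 0.60226672²·(1 − 0.24562462)·348200/4477 = 21.281729.
D: Wₕ = 0.39773328; term = 0.39773328²·(1 − 0.21824375)·6438000/2627 = 303.07222.
Sum = 324.35395.
SE = √(324.35395) = 18.01.

18.01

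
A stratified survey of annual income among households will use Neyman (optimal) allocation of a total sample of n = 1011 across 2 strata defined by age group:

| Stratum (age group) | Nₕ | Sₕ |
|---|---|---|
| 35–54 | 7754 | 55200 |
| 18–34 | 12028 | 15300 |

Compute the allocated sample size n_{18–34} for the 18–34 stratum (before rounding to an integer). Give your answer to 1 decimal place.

304.0

Neyman allocation: nₕ = n·NₕSₕ / Σⱼ NⱼSⱼ.
Σ NⱼSⱼ = 7754·55200 + 12028·15300 = 6.120492 × 10^8.
n_{18–34} = 1011·12028·15300 / (6.120492 × 10^8) = 304.0.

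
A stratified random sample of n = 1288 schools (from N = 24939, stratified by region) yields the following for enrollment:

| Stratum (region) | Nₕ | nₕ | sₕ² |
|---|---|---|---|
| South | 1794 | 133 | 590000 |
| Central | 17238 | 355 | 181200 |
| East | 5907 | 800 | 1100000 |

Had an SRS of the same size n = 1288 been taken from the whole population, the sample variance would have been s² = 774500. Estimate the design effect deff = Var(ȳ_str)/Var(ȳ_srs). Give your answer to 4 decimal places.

0.5730

Var(ȳ_str) = Σ Wₕ²(1−fₕ)sₕ²/nₕ with Wₕ = Nₕ/24939:
  South: (1794/24939)²·(1−133/1794)·590000/133 = 21.253691
  Central: (17238/24939)²·(1−355/17238)·181200/355 = 238.84066
  East: (5907/24939)²·(1−800/5907)·1100000/800 = 66.69257
  → Var(ȳ_str) = 326.78692.
Var(ȳ_srs) = (1 − 1288/24939)·774500/1288 = 570.2641.
deff = 326.78692 / 570.2641 = 0.5730.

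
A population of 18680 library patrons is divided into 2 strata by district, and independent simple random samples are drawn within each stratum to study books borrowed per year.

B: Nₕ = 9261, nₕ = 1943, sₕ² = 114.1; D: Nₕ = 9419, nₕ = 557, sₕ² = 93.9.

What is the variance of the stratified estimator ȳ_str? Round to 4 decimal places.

Var(ȳ_str) = Σₕ Wₕ²(1 − fₕ)sₕ²/nₕ with Wₕ = Nₕ/N, N = 18680.
B: Wₕ = 0.49577088; term = 0.49577088²·(1 − 0.20980456)·114.1/1943 = 0.01140537.
D: Wₕ = 0.50422912; term = 0.50422912²·(1 − 0.05913579)·93.9/557 = 0.040326747.
Sum = 0.051732117.

0.0517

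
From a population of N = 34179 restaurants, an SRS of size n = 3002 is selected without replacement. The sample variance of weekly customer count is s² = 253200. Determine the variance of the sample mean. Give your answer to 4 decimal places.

76.9357

Under SRS without replacement, Var(ȳ) = (1 − f)·s²/n with f = n/N = 3002/34179 = 0.08783171.
Var(ȳ) = (1 − 0.08783171)·253200/3002 = 0.91216829·84.343771 = 76.935713.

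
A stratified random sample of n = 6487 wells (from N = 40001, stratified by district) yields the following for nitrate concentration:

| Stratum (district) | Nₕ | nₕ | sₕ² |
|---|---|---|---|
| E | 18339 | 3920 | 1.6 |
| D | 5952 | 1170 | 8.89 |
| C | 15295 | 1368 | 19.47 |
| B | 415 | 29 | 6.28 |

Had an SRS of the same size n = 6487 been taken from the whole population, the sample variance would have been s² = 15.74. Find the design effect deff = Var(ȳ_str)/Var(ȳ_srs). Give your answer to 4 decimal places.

Var(ȳ_str) = Σ Wₕ²(1−fₕ)sₕ²/nₕ with Wₕ = Nₕ/40001:
  E: (18339/40001)²·(1−3920/18339)·1.6/3920 = 6.745327 × 10^-5
  D: (5952/40001)²·(1−1170/5952)·8.89/1170 = 1.3515954 × 10^-4
  C: (15295/40001)²·(1−1368/15295)·19.47/1368 = 0.0018947208
  B: (415/40001)²·(1−29/415)·6.28/29 = 2.1679804 × 10^-5
  → Var(ȳ_str) = 0.0021190134.
Var(ȳ_srs) = (1 − 6487/40001)·15.74/6487 = 0.0020329011.
deff = 0.0021190134 / 0.0020329011 = 1.0424.

1.0424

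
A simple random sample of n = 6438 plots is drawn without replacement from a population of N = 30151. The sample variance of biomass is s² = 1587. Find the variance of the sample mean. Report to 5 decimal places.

0.19387

Under SRS without replacement, Var(ȳ) = (1 − f)·s²/n with f = n/N = 6438/30151 = 0.21352526.
Var(ȳ) = (1 − 0.21352526)·1587/6438 = 0.78647474·0.24650513 = 0.19387006.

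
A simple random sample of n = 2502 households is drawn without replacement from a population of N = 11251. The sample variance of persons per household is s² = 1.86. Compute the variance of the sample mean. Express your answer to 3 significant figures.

5.78 × 10^-4

Under SRS without replacement, Var(ȳ) = (1 − f)·s²/n with f = n/N = 2502/11251 = 0.22238023.
Var(ȳ) = (1 − 0.22238023)·1.86/2502 = 0.77761977·7.4340528 × 10^-4 = 5.7808664 × 10^-4.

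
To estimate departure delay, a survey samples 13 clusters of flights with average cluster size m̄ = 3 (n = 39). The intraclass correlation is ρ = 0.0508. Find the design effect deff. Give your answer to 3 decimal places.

deff = 1 + (3 − 1)·0.0508 = 1 + 0.1016 = 1.1016.

1.102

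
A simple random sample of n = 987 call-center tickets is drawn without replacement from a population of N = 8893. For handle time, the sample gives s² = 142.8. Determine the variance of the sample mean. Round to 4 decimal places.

0.1286

Under SRS without replacement, Var(ȳ) = (1 − f)·s²/n with f = n/N = 987/8893 = 0.11098617.
Var(ȳ) = (1 − 0.11098617)·142.8/987 = 0.88901383·0.14468085 = 0.12862328.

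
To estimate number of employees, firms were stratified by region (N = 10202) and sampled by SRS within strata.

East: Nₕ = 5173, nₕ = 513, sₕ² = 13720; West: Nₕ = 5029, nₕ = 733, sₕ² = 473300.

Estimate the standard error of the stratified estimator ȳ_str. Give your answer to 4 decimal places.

Var(ȳ_str) = Σₕ Wₕ²(1 − fₕ)sₕ²/nₕ with Wₕ = Nₕ/N, N = 10202.
East: Wₕ = 0.50705744; term = 0.50705744²·(1 − 0.09916876)·13720/513 = 6.1943323.
West: Wₕ = 0.49294256; term = 0.49294256²·(1 − 0.14575462)·473300/733 = 134.03178.
Sum = 140.22611.
SE = √(140.22611) = 11.8417.

11.8417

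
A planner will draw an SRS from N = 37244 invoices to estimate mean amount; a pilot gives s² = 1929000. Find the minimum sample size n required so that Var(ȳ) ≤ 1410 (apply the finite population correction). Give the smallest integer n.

1320

Without fpc, n₀ = s²/D = 1929000/1410 = 1368.0851.
With fpc, (1 − n/N)·s²/n ≤ D requires n ≥ n₀/(1 + n₀/N) = 1368.0851/(1 + 1368.0851/37244) = 1319.6118.
Rounding up, n = 1320.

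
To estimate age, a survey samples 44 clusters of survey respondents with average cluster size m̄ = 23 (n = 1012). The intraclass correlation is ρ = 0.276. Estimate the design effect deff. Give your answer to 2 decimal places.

deff = 1 + (23 − 1)·0.276 = 1 + 6.072 = 7.072.

7.07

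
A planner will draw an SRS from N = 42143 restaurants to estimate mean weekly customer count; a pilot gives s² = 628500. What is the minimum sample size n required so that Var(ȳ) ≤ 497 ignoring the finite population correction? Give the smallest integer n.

1265

Without fpc, n₀ = s²/D = 628500/497 = 1264.5875.
Rounding up, n = 1265.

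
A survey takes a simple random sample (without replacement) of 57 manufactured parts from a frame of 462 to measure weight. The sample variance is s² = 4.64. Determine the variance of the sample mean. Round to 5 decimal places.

Under SRS without replacement, Var(ȳ) = (1 − f)·s²/n with f = n/N = 57/462 = 0.12337662.
Var(ȳ) = (1 − 0.12337662)·4.64/57 = 0.87662338·0.081403509 = 0.071360219.

0.07136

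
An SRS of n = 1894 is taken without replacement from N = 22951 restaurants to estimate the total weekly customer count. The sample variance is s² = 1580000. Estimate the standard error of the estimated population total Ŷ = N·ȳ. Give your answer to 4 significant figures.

Var(Ŷ) = N²·Var(ȳ) = N²·(1 − n/N)·s²/n.
f = 1894/22951 = 0.08252364; Var(ȳ) = 0.91747636·1580000/1894 = 765.37099.
Var(Ŷ) = 22951² · 765.37099 = 4.0315795 × 10^11.
SE(Ŷ) = √(4.0315795 × 10^11) = 634900.

634900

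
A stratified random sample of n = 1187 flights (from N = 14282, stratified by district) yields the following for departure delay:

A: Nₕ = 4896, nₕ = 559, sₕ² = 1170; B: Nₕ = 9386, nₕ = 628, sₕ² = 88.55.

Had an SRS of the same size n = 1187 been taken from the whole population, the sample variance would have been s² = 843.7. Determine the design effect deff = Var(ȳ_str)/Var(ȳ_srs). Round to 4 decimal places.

Var(ȳ_str) = Σ Wₕ²(1−fₕ)sₕ²/nₕ with Wₕ = Nₕ/14282:
  A: (4896/14282)²·(1−559/4896)·1170/559 = 0.21788475
  B: (9386/14282)²·(1−628/9386)·88.55/628 = 0.056824596
  → Var(ȳ_str) = 0.27470935.
Var(ȳ_srs) = (1 − 1187/14282)·843.7/1187 = 0.65170913.
deff = 0.27470935 / 0.65170913 = 0.4215.

0.4215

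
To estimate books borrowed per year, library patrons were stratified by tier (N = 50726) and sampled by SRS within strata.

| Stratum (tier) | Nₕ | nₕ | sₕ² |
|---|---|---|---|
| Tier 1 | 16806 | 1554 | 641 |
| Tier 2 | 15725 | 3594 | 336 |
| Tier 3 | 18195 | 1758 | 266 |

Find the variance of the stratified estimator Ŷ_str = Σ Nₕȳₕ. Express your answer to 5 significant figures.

1.6882 × 10^8

Var(Ŷ_str) = Σₕ Nₕ²(1 − fₕ)sₕ²/nₕ.
Tier 1: 16806²·(1 − 1554/16806)·641/1554 = 1.0572999 × 10^8.
Tier 2: 15725²·(1 − 3594/15725)·336/3594 = 1.7833988 × 10^7.
Tier 3: 18195²·(1 − 1758/18195)·266/1758 = 4.5251959 × 10^7.
Sum = 1.6881594 × 10^8.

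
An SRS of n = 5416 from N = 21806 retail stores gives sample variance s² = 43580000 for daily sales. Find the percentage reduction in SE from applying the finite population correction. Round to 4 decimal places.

13.3035

f = n/N = 5416/21806 = 0.24837201.
SE_no-fpc = √(s²/n) = 89.702446; SE_fpc = √((1−f)s²/n) = 77.768865.
Ratio = √(1−f) = 0.86696482. Reduction = 100·(1 − 0.86696482) = 13.3035%.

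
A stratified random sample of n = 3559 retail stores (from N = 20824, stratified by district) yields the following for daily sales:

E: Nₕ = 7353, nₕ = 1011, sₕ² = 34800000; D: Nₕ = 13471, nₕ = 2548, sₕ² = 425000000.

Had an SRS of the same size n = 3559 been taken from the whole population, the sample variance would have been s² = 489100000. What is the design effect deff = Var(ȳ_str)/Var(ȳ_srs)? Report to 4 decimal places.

0.5292

Var(ȳ_str) = Σ Wₕ²(1−fₕ)sₕ²/nₕ with Wₕ = Nₕ/20824:
  E: (7353/20824)²·(1−1011/7353)·34800000/1011 = 3701.6093
  D: (13471/20824)²·(1−2548/13471)·425000000/2548 = 56598.245
  → Var(ȳ_str) = 60299.854.
Var(ȳ_srs) = (1 − 3559/20824)·489100000/3559 = 113938.92.
deff = 60299.854 / 113938.92 = 0.5292.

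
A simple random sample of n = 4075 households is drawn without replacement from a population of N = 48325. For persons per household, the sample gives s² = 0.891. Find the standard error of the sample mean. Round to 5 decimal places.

Under SRS without replacement, Var(ȳ) = (1 − f)·s²/n with f = n/N = 4075/48325 = 0.08432488.
Var(ȳ) = (1 − 0.08432488)·0.891/4075 = 0.91567512·2.1865031 × 10^-4 = 2.0021265 × 10^-4.
SE(ȳ) = √(2.0021265 × 10^-4) = 0.01415.

0.01415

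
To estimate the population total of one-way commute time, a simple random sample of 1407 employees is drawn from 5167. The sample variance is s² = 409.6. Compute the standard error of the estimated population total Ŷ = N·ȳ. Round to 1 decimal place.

2378.2

Var(Ŷ) = N²·Var(ȳ) = N²·(1 − n/N)·s²/n.
f = 1407/5167 = 0.27230501; Var(ȳ) = 0.72769499·409.6/1407 = 0.21184354.
Var(Ŷ) = 5167² · 0.21184354 = 5.6557753 × 10^6.
SE(Ŷ) = √(5.6557753 × 10^6) = 2378.2.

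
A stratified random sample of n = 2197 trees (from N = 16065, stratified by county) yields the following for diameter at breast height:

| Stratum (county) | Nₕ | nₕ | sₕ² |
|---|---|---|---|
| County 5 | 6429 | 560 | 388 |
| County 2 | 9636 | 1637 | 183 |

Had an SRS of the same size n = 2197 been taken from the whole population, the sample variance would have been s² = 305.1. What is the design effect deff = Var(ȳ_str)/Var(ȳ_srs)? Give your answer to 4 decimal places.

Var(ȳ_str) = Σ Wₕ²(1−fₕ)sₕ²/nₕ with Wₕ = Nₕ/16065:
  County 5: (6429/16065)²·(1−560/6429)·388/560 = 0.10129541
  County 2: (9636/16065)²·(1−1637/9636)·183/1637 = 0.033386696
  → Var(ȳ_str) = 0.13468211.
Var(ȳ_srs) = (1 − 2197/16065)·305.1/2197 = 0.11987959.
deff = 0.13468211 / 0.11987959 = 1.1235.

1.1235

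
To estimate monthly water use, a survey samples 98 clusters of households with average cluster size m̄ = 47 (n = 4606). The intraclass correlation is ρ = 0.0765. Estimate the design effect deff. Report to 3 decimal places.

deff = 1 + (47 − 1)·0.0765 = 1 + 3.519 = 4.519.

4.519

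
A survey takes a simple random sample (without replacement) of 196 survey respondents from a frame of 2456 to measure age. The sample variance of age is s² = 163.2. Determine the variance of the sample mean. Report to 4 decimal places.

0.7662

Under SRS without replacement, Var(ȳ) = (1 − f)·s²/n with f = n/N = 196/2456 = 0.07980456.
Var(ȳ) = (1 − 0.07980456)·163.2/196 = 0.92019544·0.83265306 = 0.76620355.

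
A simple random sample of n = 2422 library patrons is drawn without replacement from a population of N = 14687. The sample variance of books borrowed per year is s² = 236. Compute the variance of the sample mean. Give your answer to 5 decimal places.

0.08137

Under SRS without replacement, Var(ȳ) = (1 − f)·s²/n with f = n/N = 2422/14687 = 0.16490774.
Var(ȳ) = (1 − 0.16490774)·236/2422 = 0.83509226·0.097440132 = 0.0813715.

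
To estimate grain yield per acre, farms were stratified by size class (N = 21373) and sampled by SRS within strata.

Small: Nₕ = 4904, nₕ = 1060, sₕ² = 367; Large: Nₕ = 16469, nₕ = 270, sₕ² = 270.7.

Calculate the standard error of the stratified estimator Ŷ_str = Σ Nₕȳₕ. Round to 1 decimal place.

16552.9

Var(Ŷ_str) = Σₕ Nₕ²(1 − fₕ)sₕ²/nₕ.
Small: 4904²·(1 − 1060/4904)·367/1060 = 6.5267058 × 10^6.
Large: 16469²·(1 − 270/16469)·270.7/270 = 2.6747299 × 10^8.
Sum = 2.739997 × 10^8.
SE = √(2.739997 × 10^8) = 16552.9.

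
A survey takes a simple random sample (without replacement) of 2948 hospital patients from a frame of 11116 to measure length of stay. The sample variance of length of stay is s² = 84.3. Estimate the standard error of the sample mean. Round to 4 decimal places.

0.1450

Under SRS without replacement, Var(ȳ) = (1 − f)·s²/n with f = n/N = 2948/11116 = 0.26520331.
Var(ȳ) = (1 − 0.26520331)·84.3/2948 = 0.73479669·0.028595658 = 0.021011995.
SE(ȳ) = √(0.021011995) = 0.1450.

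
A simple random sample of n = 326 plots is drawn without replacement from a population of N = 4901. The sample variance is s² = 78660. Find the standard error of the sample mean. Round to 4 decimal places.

15.0079

Under SRS without replacement, Var(ȳ) = (1 − f)·s²/n with f = n/N = 326/4901 = 0.06651704.
Var(ȳ) = (1 − 0.06651704)·78660/326 = 0.93348296·241.28834 = 225.23856.
SE(ȳ) = √(225.23856) = 15.0079.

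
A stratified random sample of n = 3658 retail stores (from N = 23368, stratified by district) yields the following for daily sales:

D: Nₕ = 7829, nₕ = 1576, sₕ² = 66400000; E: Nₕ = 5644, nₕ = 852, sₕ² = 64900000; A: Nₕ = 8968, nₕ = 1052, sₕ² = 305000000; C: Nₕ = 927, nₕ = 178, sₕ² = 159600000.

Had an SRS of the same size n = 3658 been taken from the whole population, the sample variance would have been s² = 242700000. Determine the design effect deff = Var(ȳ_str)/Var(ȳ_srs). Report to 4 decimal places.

Var(ȳ_str) = Σ Wₕ²(1−fₕ)sₕ²/nₕ with Wₕ = Nₕ/23368:
  D: (7829/23368)²·(1−1576/7829)·66400000/1576 = 3777.1436
  E: (5644/23368)²·(1−852/5644)·64900000/852 = 3772.8178
  A: (8968/23368)²·(1−1052/8968)·305000000/1052 = 37691.411
  C: (927/23368)²·(1−178/927)·159600000/178 = 1140.0696
  → Var(ȳ_str) = 46381.442.
Var(ȳ_srs) = (1 − 3658/23368)·242700000/3658 = 55961.733.
deff = 46381.442 / 55961.733 = 0.8288.

0.8288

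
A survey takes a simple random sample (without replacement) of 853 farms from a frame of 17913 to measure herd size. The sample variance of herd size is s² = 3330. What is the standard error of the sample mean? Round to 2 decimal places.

Under SRS without replacement, Var(ȳ) = (1 − f)·s²/n with f = n/N = 853/17913 = 0.04761905.
Var(ȳ) = (1 − 0.04761905)·3330/853 = 0.95238095·3.9038687 = 3.7179702.
SE(ȳ) = √(3.7179702) = 1.93.

1.93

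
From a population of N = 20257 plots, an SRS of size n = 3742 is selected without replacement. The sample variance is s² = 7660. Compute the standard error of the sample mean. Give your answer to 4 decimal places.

Under SRS without replacement, Var(ȳ) = (1 − f)·s²/n with f = n/N = 3742/20257 = 0.18472627.
Var(ȳ) = (1 − 0.18472627)·7660/3742 = 0.81527373·2.0470337 = 1.6688928.
SE(ȳ) = √(1.6688928) = 1.2919.

1.2919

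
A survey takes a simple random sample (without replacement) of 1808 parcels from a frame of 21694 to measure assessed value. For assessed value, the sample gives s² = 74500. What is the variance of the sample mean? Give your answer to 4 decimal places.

Under SRS without replacement, Var(ȳ) = (1 − f)·s²/n with f = n/N = 1808/21694 = 0.08334102.
Var(ȳ) = (1 − 0.08334102)·74500/1808 = 0.91665898·41.205752 = 37.771623.

37.7716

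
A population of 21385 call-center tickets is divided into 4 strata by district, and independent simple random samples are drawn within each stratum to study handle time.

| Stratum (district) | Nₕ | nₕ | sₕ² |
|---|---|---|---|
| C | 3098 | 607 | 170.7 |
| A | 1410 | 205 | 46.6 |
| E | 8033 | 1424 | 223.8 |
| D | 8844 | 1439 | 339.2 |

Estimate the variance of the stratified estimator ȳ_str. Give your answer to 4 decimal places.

Var(ȳ_str) = Σₕ Wₕ²(1 − fₕ)sₕ²/nₕ with Wₕ = Nₕ/N, N = 21385.
C: Wₕ = 0.14486790; term = 0.14486790²·(1 − 0.19593286)·170.7/607 = 0.0047454944.
A: Wₕ = 0.06593407; term = 0.06593407²·(1 − 0.14539007)·46.6/205 = 8.4453899 × 10^-4.
E: Wₕ = 0.37563713; term = 0.37563713²·(1 − 0.17726877)·223.8/1424 = 0.018245052.
D: Wₕ = 0.41356091; term = 0.41356091²·(1 − 0.16270918)·339.2/1439 = 0.03375595.
Sum = 0.057591035.

0.0576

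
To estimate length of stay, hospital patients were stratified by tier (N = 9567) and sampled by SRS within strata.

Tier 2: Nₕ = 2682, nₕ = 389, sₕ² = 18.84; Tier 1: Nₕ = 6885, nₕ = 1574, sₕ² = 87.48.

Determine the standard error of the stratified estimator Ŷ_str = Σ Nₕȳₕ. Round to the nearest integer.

Var(Ŷ_str) = Σₕ Nₕ²(1 − fₕ)sₕ²/nₕ.
Tier 2: 2682²·(1 − 389/2682)·18.84/389 = 297847.61.
Tier 1: 6885²·(1 − 1574/6885)·87.48/1574 = 2.0322835 × 10^6.
Sum = 2.3301311 × 10^6.
SE = √(2.3301311 × 10^6) = 1526.

1526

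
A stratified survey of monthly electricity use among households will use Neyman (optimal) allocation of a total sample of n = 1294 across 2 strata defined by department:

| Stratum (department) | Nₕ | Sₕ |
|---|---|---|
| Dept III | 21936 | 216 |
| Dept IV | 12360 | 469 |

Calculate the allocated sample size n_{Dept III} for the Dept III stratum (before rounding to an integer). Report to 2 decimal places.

Neyman allocation: nₕ = n·NₕSₕ / Σⱼ NⱼSⱼ.
Σ NⱼSⱼ = 21936·216 + 12360·469 = 1.0535016 × 10^7.
n_{Dept III} = 1294·21936·216 / (1.0535016 × 10^7) = 581.98.

581.98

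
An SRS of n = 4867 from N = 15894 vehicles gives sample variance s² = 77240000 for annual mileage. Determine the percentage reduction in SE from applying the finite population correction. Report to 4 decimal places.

16.7063

f = n/N = 4867/15894 = 0.30621618.
SE_no-fpc = √(s²/n) = 125.97677; SE_fpc = √((1−f)s²/n) = 104.93069.
Ratio = √(1−f) = 0.83293686. Reduction = 100·(1 − 0.83293686) = 16.7063%.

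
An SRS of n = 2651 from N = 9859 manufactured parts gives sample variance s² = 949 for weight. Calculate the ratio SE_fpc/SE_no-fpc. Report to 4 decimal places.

0.8550

f = n/N = 2651/9859 = 0.26889137.
SE_no-fpc = √(s²/n) = 0.59831273; SE_fpc = √((1−f)s²/n) = 0.51158664.
Ratio = √(1−f) = 0.85504891.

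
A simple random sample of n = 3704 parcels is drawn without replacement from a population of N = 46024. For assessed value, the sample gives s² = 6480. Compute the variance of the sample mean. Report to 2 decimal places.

Under SRS without replacement, Var(ȳ) = (1 − f)·s²/n with f = n/N = 3704/46024 = 0.08047975.
Var(ȳ) = (1 − 0.08047975)·6480/3704 = 0.91952025·1.74946 = 1.6086639.

1.61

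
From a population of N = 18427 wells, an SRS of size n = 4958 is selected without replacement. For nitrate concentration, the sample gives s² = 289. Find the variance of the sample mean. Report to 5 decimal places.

0.04261

Under SRS without replacement, Var(ȳ) = (1 − f)·s²/n with f = n/N = 4958/18427 = 0.26906170.
Var(ȳ) = (1 − 0.26906170)·289/4958 = 0.73093830·0.058289633 = 0.042606125.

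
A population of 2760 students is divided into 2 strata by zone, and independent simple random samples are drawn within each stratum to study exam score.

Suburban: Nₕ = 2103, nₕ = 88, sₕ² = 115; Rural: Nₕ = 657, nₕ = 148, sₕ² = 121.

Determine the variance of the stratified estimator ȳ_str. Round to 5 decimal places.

0.76285

Var(ȳ_str) = Σₕ Wₕ²(1 − fₕ)sₕ²/nₕ with Wₕ = Nₕ/N, N = 2760.
Suburban: Wₕ = 0.76195652; term = 0.76195652²·(1 − 0.04184498)·115/88 = 0.72696136.
Rural: Wₕ = 0.23804348; term = 0.23804348²·(1 − 0.22526636)·121/148 = 0.035891255.
Sum = 0.76285262.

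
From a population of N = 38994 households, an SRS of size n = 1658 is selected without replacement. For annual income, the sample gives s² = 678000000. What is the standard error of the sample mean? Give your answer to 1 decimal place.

Under SRS without replacement, Var(ȳ) = (1 − f)·s²/n with f = n/N = 1658/38994 = 0.04251936.
Var(ȳ) = (1 − 0.04251936)·678000000/1658 = 0.95748064·408926.42 = 391539.13.
SE(ȳ) = √(391539.13) = 625.7.

625.7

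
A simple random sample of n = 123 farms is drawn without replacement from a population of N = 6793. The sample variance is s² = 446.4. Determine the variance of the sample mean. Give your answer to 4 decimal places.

Under SRS without replacement, Var(ȳ) = (1 − f)·s²/n with f = n/N = 123/6793 = 0.01810687.
Var(ȳ) = (1 − 0.01810687)·446.4/123 = 0.98189313·3.6292683 = 3.5635536.

3.5636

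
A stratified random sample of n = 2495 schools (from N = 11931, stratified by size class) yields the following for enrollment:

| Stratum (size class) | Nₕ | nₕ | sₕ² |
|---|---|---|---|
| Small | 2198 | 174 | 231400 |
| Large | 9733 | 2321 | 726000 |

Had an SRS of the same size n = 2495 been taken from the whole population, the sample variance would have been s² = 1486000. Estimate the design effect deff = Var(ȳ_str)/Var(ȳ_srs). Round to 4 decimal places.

0.4248

Var(ȳ_str) = Σ Wₕ²(1−fₕ)sₕ²/nₕ with Wₕ = Nₕ/11931:
  Small: (2198/11931)²·(1−174/2198)·231400/174 = 41.562208
  Large: (9733/11931)²·(1−2321/9733)·726000/2321 = 158.52214
  → Var(ȳ_str) = 200.08435.
Var(ȳ_srs) = (1 − 2495/11931)·1486000/2495 = 471.04169.
deff = 200.08435 / 471.04169 = 0.4248.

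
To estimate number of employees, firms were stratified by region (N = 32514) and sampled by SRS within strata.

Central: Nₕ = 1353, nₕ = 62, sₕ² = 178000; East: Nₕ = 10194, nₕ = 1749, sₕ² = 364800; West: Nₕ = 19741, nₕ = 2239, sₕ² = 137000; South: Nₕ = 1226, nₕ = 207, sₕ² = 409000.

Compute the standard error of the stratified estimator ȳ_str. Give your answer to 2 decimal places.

6.64

Var(ȳ_str) = Σₕ Wₕ²(1 − fₕ)sₕ²/nₕ with Wₕ = Nₕ/N, N = 32514.
Central: Wₕ = 0.04161284; term = 0.04161284²·(1 − 0.04582409)·178000/62 = 4.7436381.
East: Wₕ = 0.31352648; term = 0.31352648²·(1 − 0.17157151)·364800/1749 = 16.985115.
West: Wₕ = 0.60715384; term = 0.60715384²·(1 − 0.11341877)·137000/2239 = 19.997813.
South: Wₕ = 0.03770683; term = 0.03770683²·(1 − 0.16884176)·409000/207 = 2.3349459.
Sum = 44.061512.
SE = √(44.061512) = 6.64.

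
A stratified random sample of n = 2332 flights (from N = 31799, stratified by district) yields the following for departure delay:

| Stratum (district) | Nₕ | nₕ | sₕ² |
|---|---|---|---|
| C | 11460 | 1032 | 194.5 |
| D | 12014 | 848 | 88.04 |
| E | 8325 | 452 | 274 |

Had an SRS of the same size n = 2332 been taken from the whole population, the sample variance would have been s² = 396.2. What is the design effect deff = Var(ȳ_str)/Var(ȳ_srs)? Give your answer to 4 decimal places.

0.4785

Var(ȳ_str) = Σ Wₕ²(1−fₕ)sₕ²/nₕ with Wₕ = Nₕ/31799:
  C: (11460/31799)²·(1−1032/11460)·194.5/1032 = 0.022274021
  D: (12014/31799)²·(1−848/12014)·88.04/848 = 0.013773443
  E: (8325/31799)²·(1−452/8325)·274/452 = 0.039292503
  → Var(ȳ_str) = 0.075339967.
Var(ȳ_srs) = (1 − 2332/31799)·396.2/2332 = 0.15743757.
deff = 0.075339967 / 0.15743757 = 0.4785.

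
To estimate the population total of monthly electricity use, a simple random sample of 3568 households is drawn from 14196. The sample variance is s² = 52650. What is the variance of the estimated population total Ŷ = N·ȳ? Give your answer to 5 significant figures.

2.2263 × 10^9

Var(Ŷ) = N²·Var(ȳ) = N²·(1 − n/N)·s²/n.
f = 3568/14196 = 0.25133841; Var(ȳ) = 0.74866159·52650/3568 = 11.047375.
Var(Ŷ) = 14196² · 11.047375 = 2.2263379 × 10^9.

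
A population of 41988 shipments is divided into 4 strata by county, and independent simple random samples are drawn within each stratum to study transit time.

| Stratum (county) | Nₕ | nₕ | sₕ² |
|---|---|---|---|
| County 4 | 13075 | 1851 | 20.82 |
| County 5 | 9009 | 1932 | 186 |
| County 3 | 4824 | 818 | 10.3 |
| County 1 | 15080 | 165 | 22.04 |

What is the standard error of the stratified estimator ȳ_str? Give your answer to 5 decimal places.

Var(ȳ_str) = Σₕ Wₕ²(1 − fₕ)sₕ²/nₕ with Wₕ = Nₕ/N, N = 41988.
County 4: Wₕ = 0.31139849; term = 0.31139849²·(1 − 0.14156788)·20.82/1851 = 9.3629625 × 10^-4.
County 5: Wₕ = 0.21456130; term = 0.21456130²·(1 − 0.21445221)·186/1932 = 0.0034816189.
County 3: Wₕ = 0.11488997; term = 0.11488997²·(1 − 0.16956882)·10.3/818 = 1.380231 × 10^-4.
County 1: Wₕ = 0.35915023; term = 0.35915023²·(1 − 0.01094164)·22.04/165 = 0.017041266.
Sum = 0.021597204.
SE = √(0.021597204) = 0.14696.

0.14696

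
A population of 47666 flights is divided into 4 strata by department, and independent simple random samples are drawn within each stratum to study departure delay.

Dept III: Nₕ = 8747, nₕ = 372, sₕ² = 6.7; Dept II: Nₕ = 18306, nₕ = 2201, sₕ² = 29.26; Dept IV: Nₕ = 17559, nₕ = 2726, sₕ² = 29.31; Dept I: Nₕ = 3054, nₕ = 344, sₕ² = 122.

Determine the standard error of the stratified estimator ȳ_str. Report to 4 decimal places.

Var(ȳ_str) = Σₕ Wₕ²(1 − fₕ)sₕ²/nₕ with Wₕ = Nₕ/N, N = 47666.
Dept III: Wₕ = 0.18350606; term = 0.18350606²·(1 − 0.04252887)·6.7/372 = 5.8070877 × 10^-4.
Dept II: Wₕ = 0.38404733; term = 0.38404733²·(1 − 0.12023380)·29.26/2201 = 0.0017250077.
Dept IV: Wₕ = 0.36837578; term = 0.36837578²·(1 − 0.15524802)·29.31/2726 = 0.0012325409.
Dept I: Wₕ = 0.06407083; term = 0.06407083²·(1 − 0.11263916)·122/344 = 0.0012918804.
Sum = 0.0048301378.
SE = √(0.0048301378) = 0.0695.

0.0695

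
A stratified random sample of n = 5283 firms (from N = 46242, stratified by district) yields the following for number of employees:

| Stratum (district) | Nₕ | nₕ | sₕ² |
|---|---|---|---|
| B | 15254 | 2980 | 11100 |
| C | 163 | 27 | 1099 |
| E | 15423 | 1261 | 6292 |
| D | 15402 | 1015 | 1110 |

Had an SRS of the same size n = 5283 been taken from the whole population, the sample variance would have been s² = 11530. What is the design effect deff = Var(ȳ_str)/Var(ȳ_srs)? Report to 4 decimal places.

Var(ȳ_str) = Σ Wₕ²(1−fₕ)sₕ²/nₕ with Wₕ = Nₕ/46242:
  B: (15254/46242)²·(1−2980/15254)·11100/2980 = 0.32613947
  C: (163/46242)²·(1−27/163)·1099/27 = 4.2197549 × 10^-4
  E: (15423/46242)²·(1−1261/15423)·6292/1261 = 0.50967562
  D: (15402/46242)²·(1−1015/15402)·1110/1015 = 0.1133264
  → Var(ȳ_str) = 0.94956347.
Var(ȳ_srs) = (1 − 5283/46242)·11530/5283 = 1.9331317.
deff = 0.94956347 / 1.9331317 = 0.4912.

0.4912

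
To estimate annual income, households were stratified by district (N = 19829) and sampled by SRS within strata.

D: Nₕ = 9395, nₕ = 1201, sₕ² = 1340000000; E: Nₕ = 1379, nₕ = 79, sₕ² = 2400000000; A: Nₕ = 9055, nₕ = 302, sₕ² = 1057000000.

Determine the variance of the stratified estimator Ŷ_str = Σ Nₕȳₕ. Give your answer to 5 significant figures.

Var(Ŷ_str) = Σₕ Nₕ²(1 − fₕ)sₕ²/nₕ.
D: 9395²·(1 − 1201/9395)·1340000000/1201 = 8.589236 × 10^13.
E: 1379²·(1 − 79/1379)·2400000000/79 = 5.4461772 × 10^13.
A: 9055²·(1 − 302/9055)·1057000000/302 = 2.7740445 × 10^14.
Sum = 4.1775858 × 10^14.

4.1776 × 10^14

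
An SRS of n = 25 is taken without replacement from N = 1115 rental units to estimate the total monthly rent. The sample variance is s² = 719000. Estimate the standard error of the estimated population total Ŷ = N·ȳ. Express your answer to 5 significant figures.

186960

Var(Ŷ) = N²·Var(ȳ) = N²·(1 − n/N)·s²/n.
f = 25/1115 = 0.02242152; Var(ȳ) = 0.97757848·719000/25 = 28115.157.
Var(Ŷ) = 1115² · 28115.157 = 3.4953466 × 10^10.
SE(Ŷ) = √(3.4953466 × 10^10) = 186960.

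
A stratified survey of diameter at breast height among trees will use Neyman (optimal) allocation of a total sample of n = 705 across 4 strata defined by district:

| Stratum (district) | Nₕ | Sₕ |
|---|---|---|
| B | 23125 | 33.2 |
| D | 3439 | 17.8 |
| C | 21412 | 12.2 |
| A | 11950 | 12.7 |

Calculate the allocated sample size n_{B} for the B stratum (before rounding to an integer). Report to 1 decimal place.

435.8

Neyman allocation: nₕ = n·NₕSₕ / Σⱼ NⱼSⱼ.
Σ NⱼSⱼ = 23125·33.2 + 3439·17.8 + 21412·12.2 + 11950·12.7 = 1.2419556 × 10^6.
n_{B} = 705·23125·33.2 / (1.2419556 × 10^6) = 435.8.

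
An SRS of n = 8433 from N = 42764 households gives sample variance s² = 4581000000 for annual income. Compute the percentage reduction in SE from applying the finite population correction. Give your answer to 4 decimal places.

10.4008

f = n/N = 8433/42764 = 0.19719858.
SE_no-fpc = √(s²/n) = 737.03667; SE_fpc = √((1−f)s²/n) = 660.37886.
Ratio = √(1−f) = 0.89599186. Reduction = 100·(1 − 0.89599186) = 10.4008%.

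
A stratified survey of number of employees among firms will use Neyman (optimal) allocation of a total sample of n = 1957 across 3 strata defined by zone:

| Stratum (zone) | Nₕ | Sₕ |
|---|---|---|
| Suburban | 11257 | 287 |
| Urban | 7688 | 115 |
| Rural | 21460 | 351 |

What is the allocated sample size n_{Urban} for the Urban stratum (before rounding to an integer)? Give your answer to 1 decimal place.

148.6

Neyman allocation: nₕ = n·NₕSₕ / Σⱼ NⱼSⱼ.
Σ NⱼSⱼ = 11257·287 + 7688·115 + 21460·351 = 1.1647339 × 10^7.
n_{Urban} = 1957·7688·115 / (1.1647339 × 10^7) = 148.6.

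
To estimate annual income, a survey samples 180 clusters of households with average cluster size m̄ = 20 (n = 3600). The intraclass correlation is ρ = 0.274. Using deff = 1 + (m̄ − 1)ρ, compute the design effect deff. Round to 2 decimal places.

6.21

deff = 1 + (20 − 1)·0.274 = 1 + 5.206 = 6.206.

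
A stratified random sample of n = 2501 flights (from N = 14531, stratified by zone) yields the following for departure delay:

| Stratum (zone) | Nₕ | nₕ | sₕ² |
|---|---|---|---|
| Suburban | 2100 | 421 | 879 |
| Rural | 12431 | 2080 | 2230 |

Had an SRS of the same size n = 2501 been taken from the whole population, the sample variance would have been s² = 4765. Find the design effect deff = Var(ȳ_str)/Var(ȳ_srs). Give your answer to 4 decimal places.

0.4363

Var(ȳ_str) = Σ Wₕ²(1−fₕ)sₕ²/nₕ with Wₕ = Nₕ/14531:
  Suburban: (2100/14531)²·(1−421/2100)·879/421 = 0.034864687
  Rural: (12431/14531)²·(1−2080/12431)·2230/2080 = 0.65333947
  → Var(ȳ_str) = 0.68820416.
Var(ȳ_srs) = (1 − 2501/14531)·4765/2501 = 1.5773183.
deff = 0.68820416 / 1.5773183 = 0.4363.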